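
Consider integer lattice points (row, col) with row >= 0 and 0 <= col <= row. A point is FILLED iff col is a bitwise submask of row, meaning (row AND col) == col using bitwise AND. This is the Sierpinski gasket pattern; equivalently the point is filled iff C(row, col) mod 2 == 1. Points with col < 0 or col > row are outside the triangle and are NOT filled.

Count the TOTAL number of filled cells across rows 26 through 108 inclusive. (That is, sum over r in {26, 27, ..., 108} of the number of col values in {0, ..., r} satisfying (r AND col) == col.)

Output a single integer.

Answer: 1264

Derivation:
r26=11010 pc3: +8 =8
r27=11011 pc4: +16 =24
r28=11100 pc3: +8 =32
r29=11101 pc4: +16 =48
r30=11110 pc4: +16 =64
r31=11111 pc5: +32 =96
r32=100000 pc1: +2 =98
r33=100001 pc2: +4 =102
r34=100010 pc2: +4 =106
r35=100011 pc3: +8 =114
r36=100100 pc2: +4 =118
r37=100101 pc3: +8 =126
r38=100110 pc3: +8 =134
r39=100111 pc4: +16 =150
r40=101000 pc2: +4 =154
r41=101001 pc3: +8 =162
r42=101010 pc3: +8 =170
r43=101011 pc4: +16 =186
r44=101100 pc3: +8 =194
r45=101101 pc4: +16 =210
r46=101110 pc4: +16 =226
r47=101111 pc5: +32 =258
r48=110000 pc2: +4 =262
r49=110001 pc3: +8 =270
r50=110010 pc3: +8 =278
r51=110011 pc4: +16 =294
r52=110100 pc3: +8 =302
r53=110101 pc4: +16 =318
r54=110110 pc4: +16 =334
r55=110111 pc5: +32 =366
r56=111000 pc3: +8 =374
r57=111001 pc4: +16 =390
r58=111010 pc4: +16 =406
r59=111011 pc5: +32 =438
r60=111100 pc4: +16 =454
r61=111101 pc5: +32 =486
r62=111110 pc5: +32 =518
r63=111111 pc6: +64 =582
r64=1000000 pc1: +2 =584
r65=1000001 pc2: +4 =588
r66=1000010 pc2: +4 =592
r67=1000011 pc3: +8 =600
r68=1000100 pc2: +4 =604
r69=1000101 pc3: +8 =612
r70=1000110 pc3: +8 =620
r71=1000111 pc4: +16 =636
r72=1001000 pc2: +4 =640
r73=1001001 pc3: +8 =648
r74=1001010 pc3: +8 =656
r75=1001011 pc4: +16 =672
r76=1001100 pc3: +8 =680
r77=1001101 pc4: +16 =696
r78=1001110 pc4: +16 =712
r79=1001111 pc5: +32 =744
r80=1010000 pc2: +4 =748
r81=1010001 pc3: +8 =756
r82=1010010 pc3: +8 =764
r83=1010011 pc4: +16 =780
r84=1010100 pc3: +8 =788
r85=1010101 pc4: +16 =804
r86=1010110 pc4: +16 =820
r87=1010111 pc5: +32 =852
r88=1011000 pc3: +8 =860
r89=1011001 pc4: +16 =876
r90=1011010 pc4: +16 =892
r91=1011011 pc5: +32 =924
r92=1011100 pc4: +16 =940
r93=1011101 pc5: +32 =972
r94=1011110 pc5: +32 =1004
r95=1011111 pc6: +64 =1068
r96=1100000 pc2: +4 =1072
r97=1100001 pc3: +8 =1080
r98=1100010 pc3: +8 =1088
r99=1100011 pc4: +16 =1104
r100=1100100 pc3: +8 =1112
r101=1100101 pc4: +16 =1128
r102=1100110 pc4: +16 =1144
r103=1100111 pc5: +32 =1176
r104=1101000 pc3: +8 =1184
r105=1101001 pc4: +16 =1200
r106=1101010 pc4: +16 =1216
r107=1101011 pc5: +32 =1248
r108=1101100 pc4: +16 =1264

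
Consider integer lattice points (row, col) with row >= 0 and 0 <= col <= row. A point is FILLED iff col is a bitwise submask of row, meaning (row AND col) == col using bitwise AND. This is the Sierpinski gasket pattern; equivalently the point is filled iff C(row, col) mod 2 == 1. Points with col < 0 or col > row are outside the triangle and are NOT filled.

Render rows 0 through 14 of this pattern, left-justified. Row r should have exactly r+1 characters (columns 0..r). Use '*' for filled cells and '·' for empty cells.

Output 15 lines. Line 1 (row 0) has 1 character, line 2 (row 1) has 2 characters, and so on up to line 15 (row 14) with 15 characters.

Answer: *
**
*·*
****
*···*
**··**
*·*·*·*
********
*·······*
**······**
*·*·····*·*
****····****
*···*···*···*
**··**··**··**
*·*·*·*·*·*·*·*

Derivation:
r0=0: *
r1=1: **
r2=10: *·*
r3=11: ****
r4=100: *···*
r5=101: **··**
r6=110: *·*·*·*
r7=111: ********
r8=1000: *·······*
r9=1001: **······**
r10=1010: *·*·····*·*
r11=1011: ****····****
r12=1100: *···*···*···*
r13=1101: **··**··**··**
r14=1110: *·*·*·*·*·*·*·*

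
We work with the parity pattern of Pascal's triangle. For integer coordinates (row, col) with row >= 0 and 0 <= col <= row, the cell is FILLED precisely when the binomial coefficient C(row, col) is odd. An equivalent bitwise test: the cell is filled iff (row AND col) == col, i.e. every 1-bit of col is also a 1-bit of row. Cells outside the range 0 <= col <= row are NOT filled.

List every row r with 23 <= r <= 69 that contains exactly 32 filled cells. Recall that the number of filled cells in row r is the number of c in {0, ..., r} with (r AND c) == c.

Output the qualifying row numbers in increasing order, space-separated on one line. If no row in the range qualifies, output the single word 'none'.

Answer: 31 47 55 59 61 62

Derivation:
Row r has 2^popcount(r) filled cells, so we need popcount(r) = log2(32) = 5.
Scan r = 23..69 and keep those with exactly 5 one-bits:
r=23=10111 popcount=4 -> skip
r=24=11000 popcount=2 -> skip
r=25=11001 popcount=3 -> skip
r=26=11010 popcount=3 -> skip
r=27=11011 popcount=4 -> skip
r=28=11100 popcount=3 -> skip
r=29=11101 popcount=4 -> skip
r=30=11110 popcount=4 -> skip
r=31=11111 popcount=5 -> KEEP
r=32=100000 popcount=1 -> skip
r=33=100001 popcount=2 -> skip
r=34=100010 popcount=2 -> skip
r=35=100011 popcount=3 -> skip
r=36=100100 popcount=2 -> skip
r=37=100101 popcount=3 -> skip
r=38=100110 popcount=3 -> skip
r=39=100111 popcount=4 -> skip
r=40=101000 popcount=2 -> skip
r=41=101001 popcount=3 -> skip
r=42=101010 popcount=3 -> skip
r=43=101011 popcount=4 -> skip
r=44=101100 popcount=3 -> skip
r=45=101101 popcount=4 -> skip
r=46=101110 popcount=4 -> skip
r=47=101111 popcount=5 -> KEEP
r=48=110000 popcount=2 -> skip
r=49=110001 popcount=3 -> skip
r=50=110010 popcount=3 -> skip
r=51=110011 popcount=4 -> skip
r=52=110100 popcount=3 -> skip
r=53=110101 popcount=4 -> skip
r=54=110110 popcount=4 -> skip
r=55=110111 popcount=5 -> KEEP
r=56=111000 popcount=3 -> skip
r=57=111001 popcount=4 -> skip
r=58=111010 popcount=4 -> skip
r=59=111011 popcount=5 -> KEEP
r=60=111100 popcount=4 -> skip
r=61=111101 popcount=5 -> KEEP
r=62=111110 popcount=5 -> KEEP
r=63=111111 popcount=6 -> skip
r=64=1000000 popcount=1 -> skip
r=65=1000001 popcount=2 -> skip
r=66=1000010 popcount=2 -> skip
r=67=1000011 popcount=3 -> skip
r=68=1000100 popcount=2 -> skip
r=69=1000101 popcount=3 -> skip
Kept rows: 31 47 55 59 61 62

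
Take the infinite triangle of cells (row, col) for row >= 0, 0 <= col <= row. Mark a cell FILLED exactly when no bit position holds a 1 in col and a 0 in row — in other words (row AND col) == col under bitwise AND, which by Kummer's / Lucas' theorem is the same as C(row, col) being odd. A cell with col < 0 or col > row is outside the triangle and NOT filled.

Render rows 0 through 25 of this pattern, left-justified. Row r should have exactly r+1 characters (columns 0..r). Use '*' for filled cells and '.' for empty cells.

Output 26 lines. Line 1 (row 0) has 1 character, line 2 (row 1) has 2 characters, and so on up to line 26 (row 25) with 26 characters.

r0=0: *
r1=1: **
r2=10: *.*
r3=11: ****
r4=100: *...*
r5=101: **..**
r6=110: *.*.*.*
r7=111: ********
r8=1000: *.......*
r9=1001: **......**
r10=1010: *.*.....*.*
r11=1011: ****....****
r12=1100: *...*...*...*
r13=1101: **..**..**..**
r14=1110: *.*.*.*.*.*.*.*
r15=1111: ****************
r16=10000: *...............*
r17=10001: **..............**
r18=10010: *.*.............*.*
r19=10011: ****............****
r20=10100: *...*...........*...*
r21=10101: **..**..........**..**
r22=10110: *.*.*.*.........*.*.*.*
r23=10111: ********........********
r24=11000: *.......*.......*.......*
r25=11001: **......**......**......**

Answer: *
**
*.*
****
*...*
**..**
*.*.*.*
********
*.......*
**......**
*.*.....*.*
****....****
*...*...*...*
**..**..**..**
*.*.*.*.*.*.*.*
****************
*...............*
**..............**
*.*.............*.*
****............****
*...*...........*...*
**..**..........**..**
*.*.*.*.........*.*.*.*
********........********
*.......*.......*.......*
**......**......**......**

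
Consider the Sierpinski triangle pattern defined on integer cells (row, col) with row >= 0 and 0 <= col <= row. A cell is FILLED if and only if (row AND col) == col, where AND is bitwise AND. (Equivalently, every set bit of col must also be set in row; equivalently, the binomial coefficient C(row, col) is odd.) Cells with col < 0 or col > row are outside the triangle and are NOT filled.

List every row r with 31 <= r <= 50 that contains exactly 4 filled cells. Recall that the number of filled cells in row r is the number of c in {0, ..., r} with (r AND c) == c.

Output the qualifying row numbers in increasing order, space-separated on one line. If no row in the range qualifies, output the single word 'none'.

Row r has 2^popcount(r) filled cells, so we need popcount(r) = log2(4) = 2.
Scan r = 31..50 and keep those with exactly 2 one-bits:
r=31=11111 popcount=5 -> skip
r=32=100000 popcount=1 -> skip
r=33=100001 popcount=2 -> KEEP
r=34=100010 popcount=2 -> KEEP
r=35=100011 popcount=3 -> skip
r=36=100100 popcount=2 -> KEEP
r=37=100101 popcount=3 -> skip
r=38=100110 popcount=3 -> skip
r=39=100111 popcount=4 -> skip
r=40=101000 popcount=2 -> KEEP
r=41=101001 popcount=3 -> skip
r=42=101010 popcount=3 -> skip
r=43=101011 popcount=4 -> skip
r=44=101100 popcount=3 -> skip
r=45=101101 popcount=4 -> skip
r=46=101110 popcount=4 -> skip
r=47=101111 popcount=5 -> skip
r=48=110000 popcount=2 -> KEEP
r=49=110001 popcount=3 -> skip
r=50=110010 popcount=3 -> skip
Kept rows: 33 34 36 40 48

Answer: 33 34 36 40 48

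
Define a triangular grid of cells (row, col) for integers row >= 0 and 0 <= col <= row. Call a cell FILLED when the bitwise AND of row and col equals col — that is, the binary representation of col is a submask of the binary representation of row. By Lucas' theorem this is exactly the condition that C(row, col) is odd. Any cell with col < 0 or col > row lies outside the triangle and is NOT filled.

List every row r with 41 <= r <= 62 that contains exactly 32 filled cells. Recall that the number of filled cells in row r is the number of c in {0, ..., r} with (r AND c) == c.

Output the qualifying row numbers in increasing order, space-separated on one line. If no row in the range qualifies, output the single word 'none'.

Answer: 47 55 59 61 62

Derivation:
Row r has 2^popcount(r) filled cells, so we need popcount(r) = log2(32) = 5.
Scan r = 41..62 and keep those with exactly 5 one-bits:
r=41=101001 popcount=3 -> skip
r=42=101010 popcount=3 -> skip
r=43=101011 popcount=4 -> skip
r=44=101100 popcount=3 -> skip
r=45=101101 popcount=4 -> skip
r=46=101110 popcount=4 -> skip
r=47=101111 popcount=5 -> KEEP
r=48=110000 popcount=2 -> skip
r=49=110001 popcount=3 -> skip
r=50=110010 popcount=3 -> skip
r=51=110011 popcount=4 -> skip
r=52=110100 popcount=3 -> skip
r=53=110101 popcount=4 -> skip
r=54=110110 popcount=4 -> skip
r=55=110111 popcount=5 -> KEEP
r=56=111000 popcount=3 -> skip
r=57=111001 popcount=4 -> skip
r=58=111010 popcount=4 -> skip
r=59=111011 popcount=5 -> KEEP
r=60=111100 popcount=4 -> skip
r=61=111101 popcount=5 -> KEEP
r=62=111110 popcount=5 -> KEEP
Kept rows: 47 55 59 61 62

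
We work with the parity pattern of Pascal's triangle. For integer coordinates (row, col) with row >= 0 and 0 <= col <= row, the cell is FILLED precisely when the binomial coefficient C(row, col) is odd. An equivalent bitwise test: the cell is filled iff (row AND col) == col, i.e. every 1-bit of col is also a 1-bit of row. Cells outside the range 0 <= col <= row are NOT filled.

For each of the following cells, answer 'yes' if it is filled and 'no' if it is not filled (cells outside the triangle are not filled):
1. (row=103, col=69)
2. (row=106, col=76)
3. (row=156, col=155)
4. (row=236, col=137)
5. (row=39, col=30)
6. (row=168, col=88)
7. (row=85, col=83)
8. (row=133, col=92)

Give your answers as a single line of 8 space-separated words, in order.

Answer: yes no no no no no no no

Derivation:
(103,69): row=0b1100111, col=0b1000101, row AND col = 0b1000101 = 69; 69 == 69 -> filled
(106,76): row=0b1101010, col=0b1001100, row AND col = 0b1001000 = 72; 72 != 76 -> empty
(156,155): row=0b10011100, col=0b10011011, row AND col = 0b10011000 = 152; 152 != 155 -> empty
(236,137): row=0b11101100, col=0b10001001, row AND col = 0b10001000 = 136; 136 != 137 -> empty
(39,30): row=0b100111, col=0b11110, row AND col = 0b110 = 6; 6 != 30 -> empty
(168,88): row=0b10101000, col=0b1011000, row AND col = 0b1000 = 8; 8 != 88 -> empty
(85,83): row=0b1010101, col=0b1010011, row AND col = 0b1010001 = 81; 81 != 83 -> empty
(133,92): row=0b10000101, col=0b1011100, row AND col = 0b100 = 4; 4 != 92 -> empty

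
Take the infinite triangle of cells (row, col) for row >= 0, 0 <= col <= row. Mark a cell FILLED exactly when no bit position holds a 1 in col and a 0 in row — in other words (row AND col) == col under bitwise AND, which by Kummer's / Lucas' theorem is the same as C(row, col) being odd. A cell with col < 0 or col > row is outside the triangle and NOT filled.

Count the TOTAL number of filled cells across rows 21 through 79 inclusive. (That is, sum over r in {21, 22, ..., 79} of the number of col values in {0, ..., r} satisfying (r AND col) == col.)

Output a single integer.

r21=10101 pc3: +8 =8
r22=10110 pc3: +8 =16
r23=10111 pc4: +16 =32
r24=11000 pc2: +4 =36
r25=11001 pc3: +8 =44
r26=11010 pc3: +8 =52
r27=11011 pc4: +16 =68
r28=11100 pc3: +8 =76
r29=11101 pc4: +16 =92
r30=11110 pc4: +16 =108
r31=11111 pc5: +32 =140
r32=100000 pc1: +2 =142
r33=100001 pc2: +4 =146
r34=100010 pc2: +4 =150
r35=100011 pc3: +8 =158
r36=100100 pc2: +4 =162
r37=100101 pc3: +8 =170
r38=100110 pc3: +8 =178
r39=100111 pc4: +16 =194
r40=101000 pc2: +4 =198
r41=101001 pc3: +8 =206
r42=101010 pc3: +8 =214
r43=101011 pc4: +16 =230
r44=101100 pc3: +8 =238
r45=101101 pc4: +16 =254
r46=101110 pc4: +16 =270
r47=101111 pc5: +32 =302
r48=110000 pc2: +4 =306
r49=110001 pc3: +8 =314
r50=110010 pc3: +8 =322
r51=110011 pc4: +16 =338
r52=110100 pc3: +8 =346
r53=110101 pc4: +16 =362
r54=110110 pc4: +16 =378
r55=110111 pc5: +32 =410
r56=111000 pc3: +8 =418
r57=111001 pc4: +16 =434
r58=111010 pc4: +16 =450
r59=111011 pc5: +32 =482
r60=111100 pc4: +16 =498
r61=111101 pc5: +32 =530
r62=111110 pc5: +32 =562
r63=111111 pc6: +64 =626
r64=1000000 pc1: +2 =628
r65=1000001 pc2: +4 =632
r66=1000010 pc2: +4 =636
r67=1000011 pc3: +8 =644
r68=1000100 pc2: +4 =648
r69=1000101 pc3: +8 =656
r70=1000110 pc3: +8 =664
r71=1000111 pc4: +16 =680
r72=1001000 pc2: +4 =684
r73=1001001 pc3: +8 =692
r74=1001010 pc3: +8 =700
r75=1001011 pc4: +16 =716
r76=1001100 pc3: +8 =724
r77=1001101 pc4: +16 =740
r78=1001110 pc4: +16 =756
r79=1001111 pc5: +32 =788

Answer: 788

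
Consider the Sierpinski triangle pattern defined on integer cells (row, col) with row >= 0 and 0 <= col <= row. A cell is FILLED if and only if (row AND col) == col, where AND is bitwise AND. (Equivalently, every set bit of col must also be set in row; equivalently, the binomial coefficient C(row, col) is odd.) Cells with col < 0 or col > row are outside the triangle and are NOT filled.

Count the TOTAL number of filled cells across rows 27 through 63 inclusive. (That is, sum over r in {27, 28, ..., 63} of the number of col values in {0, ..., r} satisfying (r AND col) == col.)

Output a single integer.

Answer: 574

Derivation:
r27=11011 pc4: +16 =16
r28=11100 pc3: +8 =24
r29=11101 pc4: +16 =40
r30=11110 pc4: +16 =56
r31=11111 pc5: +32 =88
r32=100000 pc1: +2 =90
r33=100001 pc2: +4 =94
r34=100010 pc2: +4 =98
r35=100011 pc3: +8 =106
r36=100100 pc2: +4 =110
r37=100101 pc3: +8 =118
r38=100110 pc3: +8 =126
r39=100111 pc4: +16 =142
r40=101000 pc2: +4 =146
r41=101001 pc3: +8 =154
r42=101010 pc3: +8 =162
r43=101011 pc4: +16 =178
r44=101100 pc3: +8 =186
r45=101101 pc4: +16 =202
r46=101110 pc4: +16 =218
r47=101111 pc5: +32 =250
r48=110000 pc2: +4 =254
r49=110001 pc3: +8 =262
r50=110010 pc3: +8 =270
r51=110011 pc4: +16 =286
r52=110100 pc3: +8 =294
r53=110101 pc4: +16 =310
r54=110110 pc4: +16 =326
r55=110111 pc5: +32 =358
r56=111000 pc3: +8 =366
r57=111001 pc4: +16 =382
r58=111010 pc4: +16 =398
r59=111011 pc5: +32 =430
r60=111100 pc4: +16 =446
r61=111101 pc5: +32 =478
r62=111110 pc5: +32 =510
r63=111111 pc6: +64 =574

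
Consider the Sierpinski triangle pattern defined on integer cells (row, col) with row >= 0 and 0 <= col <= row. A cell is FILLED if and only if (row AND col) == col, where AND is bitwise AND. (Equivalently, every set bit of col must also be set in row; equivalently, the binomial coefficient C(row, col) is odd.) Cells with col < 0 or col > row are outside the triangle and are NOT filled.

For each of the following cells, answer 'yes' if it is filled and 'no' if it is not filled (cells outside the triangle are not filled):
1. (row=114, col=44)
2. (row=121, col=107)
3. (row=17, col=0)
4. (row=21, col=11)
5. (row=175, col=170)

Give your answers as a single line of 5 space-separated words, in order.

Answer: no no yes no yes

Derivation:
(114,44): row=0b1110010, col=0b101100, row AND col = 0b100000 = 32; 32 != 44 -> empty
(121,107): row=0b1111001, col=0b1101011, row AND col = 0b1101001 = 105; 105 != 107 -> empty
(17,0): row=0b10001, col=0b0, row AND col = 0b0 = 0; 0 == 0 -> filled
(21,11): row=0b10101, col=0b1011, row AND col = 0b1 = 1; 1 != 11 -> empty
(175,170): row=0b10101111, col=0b10101010, row AND col = 0b10101010 = 170; 170 == 170 -> filled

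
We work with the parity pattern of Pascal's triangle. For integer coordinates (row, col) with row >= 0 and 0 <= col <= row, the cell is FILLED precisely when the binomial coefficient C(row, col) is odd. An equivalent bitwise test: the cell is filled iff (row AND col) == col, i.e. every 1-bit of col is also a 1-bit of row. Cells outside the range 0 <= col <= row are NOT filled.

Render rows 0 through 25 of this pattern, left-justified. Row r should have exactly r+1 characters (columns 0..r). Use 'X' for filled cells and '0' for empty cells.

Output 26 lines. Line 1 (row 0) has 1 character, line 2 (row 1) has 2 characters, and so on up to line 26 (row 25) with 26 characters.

r0=0: X
r1=1: XX
r2=10: X0X
r3=11: XXXX
r4=100: X000X
r5=101: XX00XX
r6=110: X0X0X0X
r7=111: XXXXXXXX
r8=1000: X0000000X
r9=1001: XX000000XX
r10=1010: X0X00000X0X
r11=1011: XXXX0000XXXX
r12=1100: X000X000X000X
r13=1101: XX00XX00XX00XX
r14=1110: X0X0X0X0X0X0X0X
r15=1111: XXXXXXXXXXXXXXXX
r16=10000: X000000000000000X
r17=10001: XX00000000000000XX
r18=10010: X0X0000000000000X0X
r19=10011: XXXX000000000000XXXX
r20=10100: X000X00000000000X000X
r21=10101: XX00XX0000000000XX00XX
r22=10110: X0X0X0X000000000X0X0X0X
r23=10111: XXXXXXXX00000000XXXXXXXX
r24=11000: X0000000X0000000X0000000X
r25=11001: XX000000XX000000XX000000XX

Answer: X
XX
X0X
XXXX
X000X
XX00XX
X0X0X0X
XXXXXXXX
X0000000X
XX000000XX
X0X00000X0X
XXXX0000XXXX
X000X000X000X
XX00XX00XX00XX
X0X0X0X0X0X0X0X
XXXXXXXXXXXXXXXX
X000000000000000X
XX00000000000000XX
X0X0000000000000X0X
XXXX000000000000XXXX
X000X00000000000X000X
XX00XX0000000000XX00XX
X0X0X0X000000000X0X0X0X
XXXXXXXX00000000XXXXXXXX
X0000000X0000000X0000000X
XX000000XX000000XX000000XX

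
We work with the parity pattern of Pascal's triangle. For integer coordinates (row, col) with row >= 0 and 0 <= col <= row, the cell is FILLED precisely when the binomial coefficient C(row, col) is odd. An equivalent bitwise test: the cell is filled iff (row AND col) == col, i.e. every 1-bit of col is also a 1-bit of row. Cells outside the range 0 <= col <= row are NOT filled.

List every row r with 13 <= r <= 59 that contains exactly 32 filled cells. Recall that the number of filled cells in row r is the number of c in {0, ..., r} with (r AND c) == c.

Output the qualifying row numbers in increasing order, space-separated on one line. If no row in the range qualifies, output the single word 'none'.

Answer: 31 47 55 59

Derivation:
Row r has 2^popcount(r) filled cells, so we need popcount(r) = log2(32) = 5.
Scan r = 13..59 and keep those with exactly 5 one-bits:
r=13=1101 popcount=3 -> skip
r=14=1110 popcount=3 -> skip
r=15=1111 popcount=4 -> skip
r=16=10000 popcount=1 -> skip
r=17=10001 popcount=2 -> skip
r=18=10010 popcount=2 -> skip
r=19=10011 popcount=3 -> skip
r=20=10100 popcount=2 -> skip
r=21=10101 popcount=3 -> skip
r=22=10110 popcount=3 -> skip
r=23=10111 popcount=4 -> skip
r=24=11000 popcount=2 -> skip
r=25=11001 popcount=3 -> skip
r=26=11010 popcount=3 -> skip
r=27=11011 popcount=4 -> skip
r=28=11100 popcount=3 -> skip
r=29=11101 popcount=4 -> skip
r=30=11110 popcount=4 -> skip
r=31=11111 popcount=5 -> KEEP
r=32=100000 popcount=1 -> skip
r=33=100001 popcount=2 -> skip
r=34=100010 popcount=2 -> skip
r=35=100011 popcount=3 -> skip
r=36=100100 popcount=2 -> skip
r=37=100101 popcount=3 -> skip
r=38=100110 popcount=3 -> skip
r=39=100111 popcount=4 -> skip
r=40=101000 popcount=2 -> skip
r=41=101001 popcount=3 -> skip
r=42=101010 popcount=3 -> skip
r=43=101011 popcount=4 -> skip
r=44=101100 popcount=3 -> skip
r=45=101101 popcount=4 -> skip
r=46=101110 popcount=4 -> skip
r=47=101111 popcount=5 -> KEEP
r=48=110000 popcount=2 -> skip
r=49=110001 popcount=3 -> skip
r=50=110010 popcount=3 -> skip
r=51=110011 popcount=4 -> skip
r=52=110100 popcount=3 -> skip
r=53=110101 popcount=4 -> skip
r=54=110110 popcount=4 -> skip
r=55=110111 popcount=5 -> KEEP
r=56=111000 popcount=3 -> skip
r=57=111001 popcount=4 -> skip
r=58=111010 popcount=4 -> skip
r=59=111011 popcount=5 -> KEEP
Kept rows: 31 47 55 59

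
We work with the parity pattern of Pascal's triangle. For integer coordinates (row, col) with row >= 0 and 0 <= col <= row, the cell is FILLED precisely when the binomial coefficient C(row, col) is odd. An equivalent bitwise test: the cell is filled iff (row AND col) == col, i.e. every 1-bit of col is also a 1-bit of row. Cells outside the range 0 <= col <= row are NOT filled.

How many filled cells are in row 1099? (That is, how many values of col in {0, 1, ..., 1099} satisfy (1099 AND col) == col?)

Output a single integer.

Answer: 32

Derivation:
1099 in binary = 10001001011
popcount(1099) = number of 1-bits in 10001001011 = 5
A col c satisfies (1099 AND c) == c iff every set bit of c is also set in 1099; each of the 5 set bits of 1099 can independently be on or off in c.
count = 2^5 = 32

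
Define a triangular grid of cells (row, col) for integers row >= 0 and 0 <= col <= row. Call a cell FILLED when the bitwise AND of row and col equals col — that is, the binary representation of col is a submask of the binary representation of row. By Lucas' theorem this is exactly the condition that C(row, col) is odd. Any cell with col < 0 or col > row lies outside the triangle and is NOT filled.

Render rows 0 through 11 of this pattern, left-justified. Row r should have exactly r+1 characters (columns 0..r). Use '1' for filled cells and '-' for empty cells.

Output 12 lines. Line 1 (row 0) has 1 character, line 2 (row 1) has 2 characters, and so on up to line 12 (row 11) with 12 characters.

r0=0: 1
r1=1: 11
r2=10: 1-1
r3=11: 1111
r4=100: 1---1
r5=101: 11--11
r6=110: 1-1-1-1
r7=111: 11111111
r8=1000: 1-------1
r9=1001: 11------11
r10=1010: 1-1-----1-1
r11=1011: 1111----1111

Answer: 1
11
1-1
1111
1---1
11--11
1-1-1-1
11111111
1-------1
11------11
1-1-----1-1
1111----1111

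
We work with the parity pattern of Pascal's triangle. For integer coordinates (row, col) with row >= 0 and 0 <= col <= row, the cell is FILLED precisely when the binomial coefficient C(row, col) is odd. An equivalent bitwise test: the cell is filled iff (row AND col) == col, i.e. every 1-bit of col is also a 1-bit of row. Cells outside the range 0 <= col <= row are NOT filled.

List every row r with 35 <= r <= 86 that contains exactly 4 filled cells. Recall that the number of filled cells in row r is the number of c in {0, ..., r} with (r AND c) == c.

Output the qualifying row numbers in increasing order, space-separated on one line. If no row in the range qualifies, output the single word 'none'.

Answer: 36 40 48 65 66 68 72 80

Derivation:
Row r has 2^popcount(r) filled cells, so we need popcount(r) = log2(4) = 2.
Scan r = 35..86 and keep those with exactly 2 one-bits:
r=35=100011 popcount=3 -> skip
r=36=100100 popcount=2 -> KEEP
r=37=100101 popcount=3 -> skip
r=38=100110 popcount=3 -> skip
r=39=100111 popcount=4 -> skip
r=40=101000 popcount=2 -> KEEP
r=41=101001 popcount=3 -> skip
r=42=101010 popcount=3 -> skip
r=43=101011 popcount=4 -> skip
r=44=101100 popcount=3 -> skip
r=45=101101 popcount=4 -> skip
r=46=101110 popcount=4 -> skip
r=47=101111 popcount=5 -> skip
r=48=110000 popcount=2 -> KEEP
r=49=110001 popcount=3 -> skip
r=50=110010 popcount=3 -> skip
r=51=110011 popcount=4 -> skip
r=52=110100 popcount=3 -> skip
r=53=110101 popcount=4 -> skip
r=54=110110 popcount=4 -> skip
r=55=110111 popcount=5 -> skip
r=56=111000 popcount=3 -> skip
r=57=111001 popcount=4 -> skip
r=58=111010 popcount=4 -> skip
r=59=111011 popcount=5 -> skip
r=60=111100 popcount=4 -> skip
r=61=111101 popcount=5 -> skip
r=62=111110 popcount=5 -> skip
r=63=111111 popcount=6 -> skip
r=64=1000000 popcount=1 -> skip
r=65=1000001 popcount=2 -> KEEP
r=66=1000010 popcount=2 -> KEEP
r=67=1000011 popcount=3 -> skip
r=68=1000100 popcount=2 -> KEEP
r=69=1000101 popcount=3 -> skip
r=70=1000110 popcount=3 -> skip
r=71=1000111 popcount=4 -> skip
r=72=1001000 popcount=2 -> KEEP
r=73=1001001 popcount=3 -> skip
r=74=1001010 popcount=3 -> skip
r=75=1001011 popcount=4 -> skip
r=76=1001100 popcount=3 -> skip
r=77=1001101 popcount=4 -> skip
r=78=1001110 popcount=4 -> skip
r=79=1001111 popcount=5 -> skip
r=80=1010000 popcount=2 -> KEEP
r=81=1010001 popcount=3 -> skip
r=82=1010010 popcount=3 -> skip
r=83=1010011 popcount=4 -> skip
r=84=1010100 popcount=3 -> skip
r=85=1010101 popcount=4 -> skip
r=86=1010110 popcount=4 -> skip
Kept rows: 36 40 48 65 66 68 72 80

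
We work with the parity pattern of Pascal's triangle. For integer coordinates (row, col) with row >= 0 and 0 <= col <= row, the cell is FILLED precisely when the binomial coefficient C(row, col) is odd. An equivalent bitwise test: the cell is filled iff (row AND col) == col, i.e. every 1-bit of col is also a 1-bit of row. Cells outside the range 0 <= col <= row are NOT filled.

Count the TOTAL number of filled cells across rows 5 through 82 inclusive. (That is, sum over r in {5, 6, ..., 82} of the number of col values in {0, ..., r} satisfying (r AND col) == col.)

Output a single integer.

Answer: 900

Derivation:
r5=101 pc2: +4 =4
r6=110 pc2: +4 =8
r7=111 pc3: +8 =16
r8=1000 pc1: +2 =18
r9=1001 pc2: +4 =22
r10=1010 pc2: +4 =26
r11=1011 pc3: +8 =34
r12=1100 pc2: +4 =38
r13=1101 pc3: +8 =46
r14=1110 pc3: +8 =54
r15=1111 pc4: +16 =70
r16=10000 pc1: +2 =72
r17=10001 pc2: +4 =76
r18=10010 pc2: +4 =80
r19=10011 pc3: +8 =88
r20=10100 pc2: +4 =92
r21=10101 pc3: +8 =100
r22=10110 pc3: +8 =108
r23=10111 pc4: +16 =124
r24=11000 pc2: +4 =128
r25=11001 pc3: +8 =136
r26=11010 pc3: +8 =144
r27=11011 pc4: +16 =160
r28=11100 pc3: +8 =168
r29=11101 pc4: +16 =184
r30=11110 pc4: +16 =200
r31=11111 pc5: +32 =232
r32=100000 pc1: +2 =234
r33=100001 pc2: +4 =238
r34=100010 pc2: +4 =242
r35=100011 pc3: +8 =250
r36=100100 pc2: +4 =254
r37=100101 pc3: +8 =262
r38=100110 pc3: +8 =270
r39=100111 pc4: +16 =286
r40=101000 pc2: +4 =290
r41=101001 pc3: +8 =298
r42=101010 pc3: +8 =306
r43=101011 pc4: +16 =322
r44=101100 pc3: +8 =330
r45=101101 pc4: +16 =346
r46=101110 pc4: +16 =362
r47=101111 pc5: +32 =394
r48=110000 pc2: +4 =398
r49=110001 pc3: +8 =406
r50=110010 pc3: +8 =414
r51=110011 pc4: +16 =430
r52=110100 pc3: +8 =438
r53=110101 pc4: +16 =454
r54=110110 pc4: +16 =470
r55=110111 pc5: +32 =502
r56=111000 pc3: +8 =510
r57=111001 pc4: +16 =526
r58=111010 pc4: +16 =542
r59=111011 pc5: +32 =574
r60=111100 pc4: +16 =590
r61=111101 pc5: +32 =622
r62=111110 pc5: +32 =654
r63=111111 pc6: +64 =718
r64=1000000 pc1: +2 =720
r65=1000001 pc2: +4 =724
r66=1000010 pc2: +4 =728
r67=1000011 pc3: +8 =736
r68=1000100 pc2: +4 =740
r69=1000101 pc3: +8 =748
r70=1000110 pc3: +8 =756
r71=1000111 pc4: +16 =772
r72=1001000 pc2: +4 =776
r73=1001001 pc3: +8 =784
r74=1001010 pc3: +8 =792
r75=1001011 pc4: +16 =808
r76=1001100 pc3: +8 =816
r77=1001101 pc4: +16 =832
r78=1001110 pc4: +16 =848
r79=1001111 pc5: +32 =880
r80=1010000 pc2: +4 =884
r81=1010001 pc3: +8 =892
r82=1010010 pc3: +8 =900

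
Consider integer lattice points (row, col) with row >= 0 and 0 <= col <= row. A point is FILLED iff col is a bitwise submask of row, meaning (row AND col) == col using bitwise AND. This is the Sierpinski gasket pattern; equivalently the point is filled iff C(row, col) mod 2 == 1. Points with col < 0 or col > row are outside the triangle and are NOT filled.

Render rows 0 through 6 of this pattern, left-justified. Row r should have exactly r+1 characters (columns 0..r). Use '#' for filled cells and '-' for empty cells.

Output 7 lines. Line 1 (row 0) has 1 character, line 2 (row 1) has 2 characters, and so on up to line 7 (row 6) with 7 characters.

r0=0: #
r1=1: ##
r2=10: #-#
r3=11: ####
r4=100: #---#
r5=101: ##--##
r6=110: #-#-#-#

Answer: #
##
#-#
####
#---#
##--##
#-#-#-#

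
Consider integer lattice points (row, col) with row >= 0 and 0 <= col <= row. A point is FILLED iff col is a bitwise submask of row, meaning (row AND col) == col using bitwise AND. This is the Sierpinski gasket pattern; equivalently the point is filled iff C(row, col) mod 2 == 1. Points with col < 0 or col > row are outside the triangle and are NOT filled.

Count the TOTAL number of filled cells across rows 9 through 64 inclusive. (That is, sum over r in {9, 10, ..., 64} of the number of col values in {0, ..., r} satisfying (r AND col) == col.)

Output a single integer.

r9=1001 pc2: +4 =4
r10=1010 pc2: +4 =8
r11=1011 pc3: +8 =16
r12=1100 pc2: +4 =20
r13=1101 pc3: +8 =28
r14=1110 pc3: +8 =36
r15=1111 pc4: +16 =52
r16=10000 pc1: +2 =54
r17=10001 pc2: +4 =58
r18=10010 pc2: +4 =62
r19=10011 pc3: +8 =70
r20=10100 pc2: +4 =74
r21=10101 pc3: +8 =82
r22=10110 pc3: +8 =90
r23=10111 pc4: +16 =106
r24=11000 pc2: +4 =110
r25=11001 pc3: +8 =118
r26=11010 pc3: +8 =126
r27=11011 pc4: +16 =142
r28=11100 pc3: +8 =150
r29=11101 pc4: +16 =166
r30=11110 pc4: +16 =182
r31=11111 pc5: +32 =214
r32=100000 pc1: +2 =216
r33=100001 pc2: +4 =220
r34=100010 pc2: +4 =224
r35=100011 pc3: +8 =232
r36=100100 pc2: +4 =236
r37=100101 pc3: +8 =244
r38=100110 pc3: +8 =252
r39=100111 pc4: +16 =268
r40=101000 pc2: +4 =272
r41=101001 pc3: +8 =280
r42=101010 pc3: +8 =288
r43=101011 pc4: +16 =304
r44=101100 pc3: +8 =312
r45=101101 pc4: +16 =328
r46=101110 pc4: +16 =344
r47=101111 pc5: +32 =376
r48=110000 pc2: +4 =380
r49=110001 pc3: +8 =388
r50=110010 pc3: +8 =396
r51=110011 pc4: +16 =412
r52=110100 pc3: +8 =420
r53=110101 pc4: +16 =436
r54=110110 pc4: +16 =452
r55=110111 pc5: +32 =484
r56=111000 pc3: +8 =492
r57=111001 pc4: +16 =508
r58=111010 pc4: +16 =524
r59=111011 pc5: +32 =556
r60=111100 pc4: +16 =572
r61=111101 pc5: +32 =604
r62=111110 pc5: +32 =636
r63=111111 pc6: +64 =700
r64=1000000 pc1: +2 =702

Answer: 702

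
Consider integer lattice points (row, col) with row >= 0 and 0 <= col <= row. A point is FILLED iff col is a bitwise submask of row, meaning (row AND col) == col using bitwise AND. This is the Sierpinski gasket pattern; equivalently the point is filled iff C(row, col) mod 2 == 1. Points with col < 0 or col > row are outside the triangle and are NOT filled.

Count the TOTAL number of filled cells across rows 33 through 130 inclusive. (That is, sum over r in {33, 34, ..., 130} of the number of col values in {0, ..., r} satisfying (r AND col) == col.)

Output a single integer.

r33=100001 pc2: +4 =4
r34=100010 pc2: +4 =8
r35=100011 pc3: +8 =16
r36=100100 pc2: +4 =20
r37=100101 pc3: +8 =28
r38=100110 pc3: +8 =36
r39=100111 pc4: +16 =52
r40=101000 pc2: +4 =56
r41=101001 pc3: +8 =64
r42=101010 pc3: +8 =72
r43=101011 pc4: +16 =88
r44=101100 pc3: +8 =96
r45=101101 pc4: +16 =112
r46=101110 pc4: +16 =128
r47=101111 pc5: +32 =160
r48=110000 pc2: +4 =164
r49=110001 pc3: +8 =172
r50=110010 pc3: +8 =180
r51=110011 pc4: +16 =196
r52=110100 pc3: +8 =204
r53=110101 pc4: +16 =220
r54=110110 pc4: +16 =236
r55=110111 pc5: +32 =268
r56=111000 pc3: +8 =276
r57=111001 pc4: +16 =292
r58=111010 pc4: +16 =308
r59=111011 pc5: +32 =340
r60=111100 pc4: +16 =356
r61=111101 pc5: +32 =388
r62=111110 pc5: +32 =420
r63=111111 pc6: +64 =484
r64=1000000 pc1: +2 =486
r65=1000001 pc2: +4 =490
r66=1000010 pc2: +4 =494
r67=1000011 pc3: +8 =502
r68=1000100 pc2: +4 =506
r69=1000101 pc3: +8 =514
r70=1000110 pc3: +8 =522
r71=1000111 pc4: +16 =538
r72=1001000 pc2: +4 =542
r73=1001001 pc3: +8 =550
r74=1001010 pc3: +8 =558
r75=1001011 pc4: +16 =574
r76=1001100 pc3: +8 =582
r77=1001101 pc4: +16 =598
r78=1001110 pc4: +16 =614
r79=1001111 pc5: +32 =646
r80=1010000 pc2: +4 =650
r81=1010001 pc3: +8 =658
r82=1010010 pc3: +8 =666
r83=1010011 pc4: +16 =682
r84=1010100 pc3: +8 =690
r85=1010101 pc4: +16 =706
r86=1010110 pc4: +16 =722
r87=1010111 pc5: +32 =754
r88=1011000 pc3: +8 =762
r89=1011001 pc4: +16 =778
r90=1011010 pc4: +16 =794
r91=1011011 pc5: +32 =826
r92=1011100 pc4: +16 =842
r93=1011101 pc5: +32 =874
r94=1011110 pc5: +32 =906
r95=1011111 pc6: +64 =970
r96=1100000 pc2: +4 =974
r97=1100001 pc3: +8 =982
r98=1100010 pc3: +8 =990
r99=1100011 pc4: +16 =1006
r100=1100100 pc3: +8 =1014
r101=1100101 pc4: +16 =1030
r102=1100110 pc4: +16 =1046
r103=1100111 pc5: +32 =1078
r104=1101000 pc3: +8 =1086
r105=1101001 pc4: +16 =1102
r106=1101010 pc4: +16 =1118
r107=1101011 pc5: +32 =1150
r108=1101100 pc4: +16 =1166
r109=1101101 pc5: +32 =1198
r110=1101110 pc5: +32 =1230
r111=1101111 pc6: +64 =1294
r112=1110000 pc3: +8 =1302
r113=1110001 pc4: +16 =1318
r114=1110010 pc4: +16 =1334
r115=1110011 pc5: +32 =1366
r116=1110100 pc4: +16 =1382
r117=1110101 pc5: +32 =1414
r118=1110110 pc5: +32 =1446
r119=1110111 pc6: +64 =1510
r120=1111000 pc4: +16 =1526
r121=1111001 pc5: +32 =1558
r122=1111010 pc5: +32 =1590
r123=1111011 pc6: +64 =1654
r124=1111100 pc5: +32 =1686
r125=1111101 pc6: +64 =1750
r126=1111110 pc6: +64 =1814
r127=1111111 pc7: +128 =1942
r128=10000000 pc1: +2 =1944
r129=10000001 pc2: +4 =1948
r130=10000010 pc2: +4 =1952

Answer: 1952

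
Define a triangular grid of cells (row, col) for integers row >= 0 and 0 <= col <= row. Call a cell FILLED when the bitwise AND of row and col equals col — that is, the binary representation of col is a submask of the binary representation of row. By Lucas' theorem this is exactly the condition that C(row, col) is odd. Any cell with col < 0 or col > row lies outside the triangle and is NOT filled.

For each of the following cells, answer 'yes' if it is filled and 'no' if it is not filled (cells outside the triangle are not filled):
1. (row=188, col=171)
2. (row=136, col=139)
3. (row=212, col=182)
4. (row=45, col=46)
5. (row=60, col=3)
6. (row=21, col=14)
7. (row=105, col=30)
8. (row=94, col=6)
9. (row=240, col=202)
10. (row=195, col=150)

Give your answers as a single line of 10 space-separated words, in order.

(188,171): row=0b10111100, col=0b10101011, row AND col = 0b10101000 = 168; 168 != 171 -> empty
(136,139): col outside [0, 136] -> not filled
(212,182): row=0b11010100, col=0b10110110, row AND col = 0b10010100 = 148; 148 != 182 -> empty
(45,46): col outside [0, 45] -> not filled
(60,3): row=0b111100, col=0b11, row AND col = 0b0 = 0; 0 != 3 -> empty
(21,14): row=0b10101, col=0b1110, row AND col = 0b100 = 4; 4 != 14 -> empty
(105,30): row=0b1101001, col=0b11110, row AND col = 0b1000 = 8; 8 != 30 -> empty
(94,6): row=0b1011110, col=0b110, row AND col = 0b110 = 6; 6 == 6 -> filled
(240,202): row=0b11110000, col=0b11001010, row AND col = 0b11000000 = 192; 192 != 202 -> empty
(195,150): row=0b11000011, col=0b10010110, row AND col = 0b10000010 = 130; 130 != 150 -> empty

Answer: no no no no no no no yes no no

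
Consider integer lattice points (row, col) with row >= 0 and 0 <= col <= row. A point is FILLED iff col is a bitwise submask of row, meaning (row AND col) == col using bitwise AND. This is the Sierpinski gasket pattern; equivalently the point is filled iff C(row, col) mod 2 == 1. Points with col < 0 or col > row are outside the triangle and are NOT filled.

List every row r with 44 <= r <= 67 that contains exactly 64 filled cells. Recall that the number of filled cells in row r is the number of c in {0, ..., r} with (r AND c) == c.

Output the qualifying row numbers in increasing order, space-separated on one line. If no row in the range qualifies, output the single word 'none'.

Row r has 2^popcount(r) filled cells, so we need popcount(r) = log2(64) = 6.
Scan r = 44..67 and keep those with exactly 6 one-bits:
r=44=101100 popcount=3 -> skip
r=45=101101 popcount=4 -> skip
r=46=101110 popcount=4 -> skip
r=47=101111 popcount=5 -> skip
r=48=110000 popcount=2 -> skip
r=49=110001 popcount=3 -> skip
r=50=110010 popcount=3 -> skip
r=51=110011 popcount=4 -> skip
r=52=110100 popcount=3 -> skip
r=53=110101 popcount=4 -> skip
r=54=110110 popcount=4 -> skip
r=55=110111 popcount=5 -> skip
r=56=111000 popcount=3 -> skip
r=57=111001 popcount=4 -> skip
r=58=111010 popcount=4 -> skip
r=59=111011 popcount=5 -> skip
r=60=111100 popcount=4 -> skip
r=61=111101 popcount=5 -> skip
r=62=111110 popcount=5 -> skip
r=63=111111 popcount=6 -> KEEP
r=64=1000000 popcount=1 -> skip
r=65=1000001 popcount=2 -> skip
r=66=1000010 popcount=2 -> skip
r=67=1000011 popcount=3 -> skip
Kept rows: 63

Answer: 63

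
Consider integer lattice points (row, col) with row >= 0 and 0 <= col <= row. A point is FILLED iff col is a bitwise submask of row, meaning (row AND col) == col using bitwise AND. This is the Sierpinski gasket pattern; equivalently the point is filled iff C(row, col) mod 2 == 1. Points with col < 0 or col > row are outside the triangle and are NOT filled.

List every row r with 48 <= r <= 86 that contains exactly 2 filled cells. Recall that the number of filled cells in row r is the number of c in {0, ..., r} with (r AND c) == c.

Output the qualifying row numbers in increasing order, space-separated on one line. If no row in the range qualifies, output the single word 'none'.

Row r has 2^popcount(r) filled cells, so we need popcount(r) = log2(2) = 1.
Scan r = 48..86 and keep those with exactly 1 one-bits:
r=48=110000 popcount=2 -> skip
r=49=110001 popcount=3 -> skip
r=50=110010 popcount=3 -> skip
r=51=110011 popcount=4 -> skip
r=52=110100 popcount=3 -> skip
r=53=110101 popcount=4 -> skip
r=54=110110 popcount=4 -> skip
r=55=110111 popcount=5 -> skip
r=56=111000 popcount=3 -> skip
r=57=111001 popcount=4 -> skip
r=58=111010 popcount=4 -> skip
r=59=111011 popcount=5 -> skip
r=60=111100 popcount=4 -> skip
r=61=111101 popcount=5 -> skip
r=62=111110 popcount=5 -> skip
r=63=111111 popcount=6 -> skip
r=64=1000000 popcount=1 -> KEEP
r=65=1000001 popcount=2 -> skip
r=66=1000010 popcount=2 -> skip
r=67=1000011 popcount=3 -> skip
r=68=1000100 popcount=2 -> skip
r=69=1000101 popcount=3 -> skip
r=70=1000110 popcount=3 -> skip
r=71=1000111 popcount=4 -> skip
r=72=1001000 popcount=2 -> skip
r=73=1001001 popcount=3 -> skip
r=74=1001010 popcount=3 -> skip
r=75=1001011 popcount=4 -> skip
r=76=1001100 popcount=3 -> skip
r=77=1001101 popcount=4 -> skip
r=78=1001110 popcount=4 -> skip
r=79=1001111 popcount=5 -> skip
r=80=1010000 popcount=2 -> skip
r=81=1010001 popcount=3 -> skip
r=82=1010010 popcount=3 -> skip
r=83=1010011 popcount=4 -> skip
r=84=1010100 popcount=3 -> skip
r=85=1010101 popcount=4 -> skip
r=86=1010110 popcount=4 -> skip
Kept rows: 64

Answer: 64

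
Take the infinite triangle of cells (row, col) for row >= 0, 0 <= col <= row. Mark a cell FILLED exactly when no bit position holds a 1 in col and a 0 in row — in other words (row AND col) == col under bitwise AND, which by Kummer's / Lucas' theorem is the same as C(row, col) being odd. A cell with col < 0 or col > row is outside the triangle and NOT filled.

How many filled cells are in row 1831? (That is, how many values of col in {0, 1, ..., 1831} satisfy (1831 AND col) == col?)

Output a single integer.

Answer: 128

Derivation:
1831 in binary = 11100100111
popcount(1831) = number of 1-bits in 11100100111 = 7
A col c satisfies (1831 AND c) == c iff every set bit of c is also set in 1831; each of the 7 set bits of 1831 can independently be on or off in c.
count = 2^7 = 128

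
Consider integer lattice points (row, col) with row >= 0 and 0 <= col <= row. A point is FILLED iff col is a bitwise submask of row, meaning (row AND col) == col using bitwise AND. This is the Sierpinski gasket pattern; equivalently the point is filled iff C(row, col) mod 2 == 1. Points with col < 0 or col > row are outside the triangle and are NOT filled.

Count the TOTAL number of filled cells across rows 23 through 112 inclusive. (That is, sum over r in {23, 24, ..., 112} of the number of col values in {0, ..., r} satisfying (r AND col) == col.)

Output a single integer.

r23=10111 pc4: +16 =16
r24=11000 pc2: +4 =20
r25=11001 pc3: +8 =28
r26=11010 pc3: +8 =36
r27=11011 pc4: +16 =52
r28=11100 pc3: +8 =60
r29=11101 pc4: +16 =76
r30=11110 pc4: +16 =92
r31=11111 pc5: +32 =124
r32=100000 pc1: +2 =126
r33=100001 pc2: +4 =130
r34=100010 pc2: +4 =134
r35=100011 pc3: +8 =142
r36=100100 pc2: +4 =146
r37=100101 pc3: +8 =154
r38=100110 pc3: +8 =162
r39=100111 pc4: +16 =178
r40=101000 pc2: +4 =182
r41=101001 pc3: +8 =190
r42=101010 pc3: +8 =198
r43=101011 pc4: +16 =214
r44=101100 pc3: +8 =222
r45=101101 pc4: +16 =238
r46=101110 pc4: +16 =254
r47=101111 pc5: +32 =286
r48=110000 pc2: +4 =290
r49=110001 pc3: +8 =298
r50=110010 pc3: +8 =306
r51=110011 pc4: +16 =322
r52=110100 pc3: +8 =330
r53=110101 pc4: +16 =346
r54=110110 pc4: +16 =362
r55=110111 pc5: +32 =394
r56=111000 pc3: +8 =402
r57=111001 pc4: +16 =418
r58=111010 pc4: +16 =434
r59=111011 pc5: +32 =466
r60=111100 pc4: +16 =482
r61=111101 pc5: +32 =514
r62=111110 pc5: +32 =546
r63=111111 pc6: +64 =610
r64=1000000 pc1: +2 =612
r65=1000001 pc2: +4 =616
r66=1000010 pc2: +4 =620
r67=1000011 pc3: +8 =628
r68=1000100 pc2: +4 =632
r69=1000101 pc3: +8 =640
r70=1000110 pc3: +8 =648
r71=1000111 pc4: +16 =664
r72=1001000 pc2: +4 =668
r73=1001001 pc3: +8 =676
r74=1001010 pc3: +8 =684
r75=1001011 pc4: +16 =700
r76=1001100 pc3: +8 =708
r77=1001101 pc4: +16 =724
r78=1001110 pc4: +16 =740
r79=1001111 pc5: +32 =772
r80=1010000 pc2: +4 =776
r81=1010001 pc3: +8 =784
r82=1010010 pc3: +8 =792
r83=1010011 pc4: +16 =808
r84=1010100 pc3: +8 =816
r85=1010101 pc4: +16 =832
r86=1010110 pc4: +16 =848
r87=1010111 pc5: +32 =880
r88=1011000 pc3: +8 =888
r89=1011001 pc4: +16 =904
r90=1011010 pc4: +16 =920
r91=1011011 pc5: +32 =952
r92=1011100 pc4: +16 =968
r93=1011101 pc5: +32 =1000
r94=1011110 pc5: +32 =1032
r95=1011111 pc6: +64 =1096
r96=1100000 pc2: +4 =1100
r97=1100001 pc3: +8 =1108
r98=1100010 pc3: +8 =1116
r99=1100011 pc4: +16 =1132
r100=1100100 pc3: +8 =1140
r101=1100101 pc4: +16 =1156
r102=1100110 pc4: +16 =1172
r103=1100111 pc5: +32 =1204
r104=1101000 pc3: +8 =1212
r105=1101001 pc4: +16 =1228
r106=1101010 pc4: +16 =1244
r107=1101011 pc5: +32 =1276
r108=1101100 pc4: +16 =1292
r109=1101101 pc5: +32 =1324
r110=1101110 pc5: +32 =1356
r111=1101111 pc6: +64 =1420
r112=1110000 pc3: +8 =1428

Answer: 1428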